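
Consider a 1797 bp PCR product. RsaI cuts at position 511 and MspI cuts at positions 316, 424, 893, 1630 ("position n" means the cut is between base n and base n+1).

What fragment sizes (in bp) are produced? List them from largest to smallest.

737, 382, 316, 167, 108, 87 bp

Combined cut positions (sorted): 316, 424, 511, 893, 1630.
Linear molecule, 5 cuts → 6 fragments:
  316 − 0 = 316 bp
  424 − 316 = 108 bp
  511 − 424 = 87 bp
  893 − 511 = 382 bp
  1630 − 893 = 737 bp
  1797 − 1630 = 167 bp
Sorted largest to smallest: 737, 382, 316, 167, 108, 87 bp.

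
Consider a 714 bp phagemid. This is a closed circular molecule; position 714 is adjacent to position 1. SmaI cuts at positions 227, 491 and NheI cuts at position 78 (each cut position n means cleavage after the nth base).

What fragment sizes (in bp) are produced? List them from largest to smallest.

Combined cut positions (sorted): 78, 227, 491.
Circular molecule, 3 cuts → 3 fragments:
  227 − 78 = 149 bp
  491 − 227 = 264 bp
  wrap: 714 − 491 + 78 = 301 bp
Sorted largest to smallest: 301, 264, 149 bp.

301, 264, 149 bp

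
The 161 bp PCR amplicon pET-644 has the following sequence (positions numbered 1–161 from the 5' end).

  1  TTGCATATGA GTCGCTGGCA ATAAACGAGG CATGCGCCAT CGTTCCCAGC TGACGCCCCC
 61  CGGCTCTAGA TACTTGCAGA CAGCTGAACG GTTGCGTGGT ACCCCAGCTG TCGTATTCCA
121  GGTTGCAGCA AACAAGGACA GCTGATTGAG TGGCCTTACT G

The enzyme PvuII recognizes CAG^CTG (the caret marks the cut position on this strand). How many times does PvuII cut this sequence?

4

CAGCTG occurs starting at positions 47, 81, 105, 139.
PvuII cuts at 4 sites.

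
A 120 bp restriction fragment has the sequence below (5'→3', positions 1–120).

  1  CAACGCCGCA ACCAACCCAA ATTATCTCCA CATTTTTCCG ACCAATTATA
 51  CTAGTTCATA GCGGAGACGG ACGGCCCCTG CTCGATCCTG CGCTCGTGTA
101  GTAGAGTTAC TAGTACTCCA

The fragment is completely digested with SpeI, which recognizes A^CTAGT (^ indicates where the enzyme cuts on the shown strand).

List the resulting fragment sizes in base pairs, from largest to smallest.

59, 50, 11 bp

SpeI sites (ACTAGT) start at positions 50, 109.
SpeI cuts after the first base of each site, so after positions 50, 109.
Linear molecule, 2 cuts → 3 fragments:
  1–50 → 50 bp
  51–109 → 59 bp
  110–120 → 11 bp
Sorted largest to smallest: 59, 50, 11 bp.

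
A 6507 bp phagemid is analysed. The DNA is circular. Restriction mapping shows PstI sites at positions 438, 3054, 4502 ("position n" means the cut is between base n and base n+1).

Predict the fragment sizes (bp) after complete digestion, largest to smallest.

Circular molecule, 3 cuts → 3 fragments:
  3054 − 438 = 2616 bp
  4502 − 3054 = 1448 bp
  wrap: 6507 − 4502 + 438 = 2443 bp
Sorted largest to smallest: 2616, 2443, 1448 bp.

2616, 2443, 1448 bp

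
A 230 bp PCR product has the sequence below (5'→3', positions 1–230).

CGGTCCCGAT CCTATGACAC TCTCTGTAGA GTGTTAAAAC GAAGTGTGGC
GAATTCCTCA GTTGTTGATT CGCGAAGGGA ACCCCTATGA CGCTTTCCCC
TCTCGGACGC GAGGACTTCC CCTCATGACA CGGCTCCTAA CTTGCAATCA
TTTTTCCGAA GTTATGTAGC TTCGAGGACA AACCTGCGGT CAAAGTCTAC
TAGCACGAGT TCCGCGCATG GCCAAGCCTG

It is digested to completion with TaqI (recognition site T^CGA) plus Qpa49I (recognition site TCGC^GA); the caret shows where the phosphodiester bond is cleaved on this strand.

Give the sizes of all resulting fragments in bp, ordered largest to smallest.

99, 73, 58 bp

The TaqI site (TCGA) starts at position 172.
TaqI cuts after the first base of each site, so after position 172.
The Qpa49I site (TCGCGA) starts at position 70.
Qpa49I cuts after base 4 of each site, so after position 73.
Combined cut positions: 73, 172.
Linear molecule, 2 cuts → 3 fragments:
  1–73 → 73 bp
  74–172 → 99 bp
  173–230 → 58 bp
Sorted largest to smallest: 99, 73, 58 bp.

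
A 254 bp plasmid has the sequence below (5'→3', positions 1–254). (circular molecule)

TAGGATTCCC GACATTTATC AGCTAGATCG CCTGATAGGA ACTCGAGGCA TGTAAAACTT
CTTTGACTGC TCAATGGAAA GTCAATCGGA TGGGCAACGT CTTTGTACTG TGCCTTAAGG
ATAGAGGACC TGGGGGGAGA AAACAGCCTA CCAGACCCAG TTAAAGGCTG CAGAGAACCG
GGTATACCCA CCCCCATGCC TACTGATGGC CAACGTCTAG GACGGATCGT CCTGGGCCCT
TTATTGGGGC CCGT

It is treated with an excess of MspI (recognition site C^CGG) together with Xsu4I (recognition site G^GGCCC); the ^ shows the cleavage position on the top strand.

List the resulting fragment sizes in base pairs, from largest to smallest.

185, 56, 13 bp

The MspI site (CCGG) starts at position 178.
MspI cuts after the first base of each site, so after position 178.
Xsu4I sites (GGGCCC) start at positions 234, 247.
Xsu4I cuts after the first base of each site, so after positions 234, 247.
Combined cut positions: 178, 234, 247.
Circular molecule, 3 cuts → 3 fragments:
  179–234 → 56 bp
  235–247 → 13 bp
  248–254 then 1–178 → 7 + 178 = 185 bp
Sorted largest to smallest: 185, 56, 13 bp.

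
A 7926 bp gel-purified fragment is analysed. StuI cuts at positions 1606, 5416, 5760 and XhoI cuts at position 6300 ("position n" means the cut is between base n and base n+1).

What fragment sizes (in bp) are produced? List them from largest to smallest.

Combined cut positions (sorted): 1606, 5416, 5760, 6300.
Linear molecule, 4 cuts → 5 fragments:
  1606 − 0 = 1606 bp
  5416 − 1606 = 3810 bp
  5760 − 5416 = 344 bp
  6300 − 5760 = 540 bp
  7926 − 6300 = 1626 bp
Sorted largest to smallest: 3810, 1626, 1606, 540, 344 bp.

3810, 1626, 1606, 540, 344 bp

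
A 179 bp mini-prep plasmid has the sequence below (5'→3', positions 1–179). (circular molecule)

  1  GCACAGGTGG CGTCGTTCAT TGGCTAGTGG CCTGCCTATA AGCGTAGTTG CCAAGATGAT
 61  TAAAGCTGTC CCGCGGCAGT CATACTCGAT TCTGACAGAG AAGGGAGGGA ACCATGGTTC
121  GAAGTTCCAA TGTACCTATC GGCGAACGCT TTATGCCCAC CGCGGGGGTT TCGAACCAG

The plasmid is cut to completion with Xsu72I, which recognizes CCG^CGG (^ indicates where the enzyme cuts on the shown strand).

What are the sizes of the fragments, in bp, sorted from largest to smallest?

90, 89 bp

Xsu72I sites (CCGCGG) start at positions 71, 160.
Xsu72I cuts after base 3 of each site, so after positions 73, 162.
Circular molecule, 2 cuts → 2 fragments:
  74–162 → 89 bp
  163–179 then 1–73 → 17 + 73 = 90 bp
Sorted largest to smallest: 90, 89 bp.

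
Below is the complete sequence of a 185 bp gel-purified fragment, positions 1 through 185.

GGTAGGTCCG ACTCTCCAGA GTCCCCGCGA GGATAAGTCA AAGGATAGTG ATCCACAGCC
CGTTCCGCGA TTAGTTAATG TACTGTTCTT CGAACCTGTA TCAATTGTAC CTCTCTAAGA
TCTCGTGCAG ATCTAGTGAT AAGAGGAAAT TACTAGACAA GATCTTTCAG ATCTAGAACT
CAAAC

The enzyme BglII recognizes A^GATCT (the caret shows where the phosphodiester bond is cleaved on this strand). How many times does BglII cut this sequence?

AGATCT occurs starting at positions 118, 129, 160, 169.
BglII cuts at 4 sites.

4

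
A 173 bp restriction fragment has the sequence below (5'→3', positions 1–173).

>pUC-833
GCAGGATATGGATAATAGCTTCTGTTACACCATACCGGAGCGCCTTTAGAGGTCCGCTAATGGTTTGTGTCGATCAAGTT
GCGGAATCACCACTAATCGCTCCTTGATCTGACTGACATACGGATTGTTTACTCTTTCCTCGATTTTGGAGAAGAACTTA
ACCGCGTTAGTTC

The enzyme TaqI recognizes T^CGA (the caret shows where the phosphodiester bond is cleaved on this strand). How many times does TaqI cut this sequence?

2

TCGA occurs starting at positions 70, 140.
TaqI cuts at 2 sites.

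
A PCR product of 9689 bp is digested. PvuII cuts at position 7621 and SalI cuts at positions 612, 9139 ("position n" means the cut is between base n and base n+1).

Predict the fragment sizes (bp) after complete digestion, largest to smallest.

Combined cut positions (sorted): 612, 7621, 9139.
Linear molecule, 3 cuts → 4 fragments:
  612 − 0 = 612 bp
  7621 − 612 = 7009 bp
  9139 − 7621 = 1518 bp
  9689 − 9139 = 550 bp
Sorted largest to smallest: 7009, 1518, 612, 550 bp.

7009, 1518, 612, 550 bp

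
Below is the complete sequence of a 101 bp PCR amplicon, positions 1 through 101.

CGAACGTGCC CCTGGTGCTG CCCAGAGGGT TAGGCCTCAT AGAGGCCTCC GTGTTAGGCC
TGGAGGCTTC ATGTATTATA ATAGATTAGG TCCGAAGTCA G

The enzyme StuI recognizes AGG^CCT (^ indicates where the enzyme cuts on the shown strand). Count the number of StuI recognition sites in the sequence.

3

AGGCCT occurs starting at positions 32, 43, 56.
StuI cuts at 3 sites.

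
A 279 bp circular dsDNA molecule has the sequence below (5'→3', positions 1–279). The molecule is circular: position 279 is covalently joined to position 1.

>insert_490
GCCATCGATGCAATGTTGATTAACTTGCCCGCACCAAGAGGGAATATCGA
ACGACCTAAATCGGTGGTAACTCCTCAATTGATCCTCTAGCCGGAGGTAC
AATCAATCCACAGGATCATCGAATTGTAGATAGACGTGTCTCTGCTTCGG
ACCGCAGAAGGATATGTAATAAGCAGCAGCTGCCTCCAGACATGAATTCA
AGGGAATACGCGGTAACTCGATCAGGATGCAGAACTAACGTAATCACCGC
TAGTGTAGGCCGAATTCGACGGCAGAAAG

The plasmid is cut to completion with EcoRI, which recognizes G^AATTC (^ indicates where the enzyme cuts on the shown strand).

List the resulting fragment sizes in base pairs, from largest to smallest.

211, 68 bp

EcoRI sites (GAATTC) start at positions 194, 262.
EcoRI cuts after the first base of each site, so after positions 194, 262.
Circular molecule, 2 cuts → 2 fragments:
  195–262 → 68 bp
  263–279 then 1–194 → 17 + 194 = 211 bp
Sorted largest to smallest: 211, 68 bp.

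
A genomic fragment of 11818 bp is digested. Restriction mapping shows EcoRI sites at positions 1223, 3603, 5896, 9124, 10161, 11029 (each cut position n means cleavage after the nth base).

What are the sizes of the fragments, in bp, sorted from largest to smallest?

3228, 2380, 2293, 1223, 1037, 868, 789 bp

Linear molecule, 6 cuts → 7 fragments:
  1223 − 0 = 1223 bp
  3603 − 1223 = 2380 bp
  5896 − 3603 = 2293 bp
  9124 − 5896 = 3228 bp
  10161 − 9124 = 1037 bp
  11029 − 10161 = 868 bp
  11818 − 11029 = 789 bp
Sorted largest to smallest: 3228, 2380, 2293, 1223, 1037, 868, 789 bp.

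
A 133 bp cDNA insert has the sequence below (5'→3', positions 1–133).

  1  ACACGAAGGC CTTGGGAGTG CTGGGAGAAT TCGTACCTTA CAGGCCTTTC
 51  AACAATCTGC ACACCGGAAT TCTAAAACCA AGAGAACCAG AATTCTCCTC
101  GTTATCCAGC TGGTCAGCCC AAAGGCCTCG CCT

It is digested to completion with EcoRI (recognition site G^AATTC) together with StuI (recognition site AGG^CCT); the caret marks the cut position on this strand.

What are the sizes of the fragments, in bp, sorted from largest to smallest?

35, 23, 23, 18, 17, 9, 8 bp

EcoRI sites (GAATTC) start at positions 27, 67, 90.
EcoRI cuts after the first base of each site, so after positions 27, 67, 90.
StuI sites (AGGCCT) start at positions 7, 42, 123.
StuI cuts after base 3 of each site, so after positions 9, 44, 125.
Combined cut positions: 9, 27, 44, 67, 90, 125.
Linear molecule, 6 cuts → 7 fragments:
  1–9 → 9 bp
  10–27 → 18 bp
  28–44 → 17 bp
  45–67 → 23 bp
  68–90 → 23 bp
  91–125 → 35 bp
  126–133 → 8 bp
Sorted largest to smallest: 35, 23, 23, 18, 17, 9, 8 bp.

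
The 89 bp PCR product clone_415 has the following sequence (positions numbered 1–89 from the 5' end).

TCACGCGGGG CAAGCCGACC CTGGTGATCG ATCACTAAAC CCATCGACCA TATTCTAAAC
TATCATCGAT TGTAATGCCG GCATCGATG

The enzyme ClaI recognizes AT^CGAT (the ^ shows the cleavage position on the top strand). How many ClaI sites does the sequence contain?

3

ATCGAT occurs starting at positions 27, 65, 83.
ClaI cuts at 3 sites.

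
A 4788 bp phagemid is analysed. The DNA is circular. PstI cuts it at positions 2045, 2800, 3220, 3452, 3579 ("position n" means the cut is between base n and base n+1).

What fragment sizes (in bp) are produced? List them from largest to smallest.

3254, 755, 420, 232, 127 bp

Circular molecule, 5 cuts → 5 fragments:
  2800 − 2045 = 755 bp
  3220 − 2800 = 420 bp
  3452 − 3220 = 232 bp
  3579 − 3452 = 127 bp
  wrap: 4788 − 3579 + 2045 = 3254 bp
Sorted largest to smallest: 3254, 755, 420, 232, 127 bp.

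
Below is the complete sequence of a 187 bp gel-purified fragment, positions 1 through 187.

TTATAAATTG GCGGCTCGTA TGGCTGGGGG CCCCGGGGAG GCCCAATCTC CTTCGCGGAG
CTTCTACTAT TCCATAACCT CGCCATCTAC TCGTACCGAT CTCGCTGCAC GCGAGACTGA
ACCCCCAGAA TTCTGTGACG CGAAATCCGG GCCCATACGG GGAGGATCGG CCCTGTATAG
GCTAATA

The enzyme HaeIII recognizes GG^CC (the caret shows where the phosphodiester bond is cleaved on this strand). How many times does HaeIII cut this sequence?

GGCC occurs starting at positions 29, 40, 150, 169.
HaeIII cuts at 4 sites.

4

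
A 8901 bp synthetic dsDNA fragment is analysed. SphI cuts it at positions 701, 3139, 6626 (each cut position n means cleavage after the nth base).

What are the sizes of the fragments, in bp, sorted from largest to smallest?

Linear molecule, 3 cuts → 4 fragments:
  701 − 0 = 701 bp
  3139 − 701 = 2438 bp
  6626 − 3139 = 3487 bp
  8901 − 6626 = 2275 bp
Sorted largest to smallest: 3487, 2438, 2275, 701 bp.

3487, 2438, 2275, 701 bp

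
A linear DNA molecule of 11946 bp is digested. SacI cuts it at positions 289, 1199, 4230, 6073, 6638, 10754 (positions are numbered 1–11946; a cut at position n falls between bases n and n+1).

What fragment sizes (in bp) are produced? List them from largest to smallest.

Linear molecule, 6 cuts → 7 fragments:
  289 − 0 = 289 bp
  1199 − 289 = 910 bp
  4230 − 1199 = 3031 bp
  6073 − 4230 = 1843 bp
  6638 − 6073 = 565 bp
  10754 − 6638 = 4116 bp
  11946 − 10754 = 1192 bp
Sorted largest to smallest: 4116, 3031, 1843, 1192, 910, 565, 289 bp.

4116, 3031, 1843, 1192, 910, 565, 289 bp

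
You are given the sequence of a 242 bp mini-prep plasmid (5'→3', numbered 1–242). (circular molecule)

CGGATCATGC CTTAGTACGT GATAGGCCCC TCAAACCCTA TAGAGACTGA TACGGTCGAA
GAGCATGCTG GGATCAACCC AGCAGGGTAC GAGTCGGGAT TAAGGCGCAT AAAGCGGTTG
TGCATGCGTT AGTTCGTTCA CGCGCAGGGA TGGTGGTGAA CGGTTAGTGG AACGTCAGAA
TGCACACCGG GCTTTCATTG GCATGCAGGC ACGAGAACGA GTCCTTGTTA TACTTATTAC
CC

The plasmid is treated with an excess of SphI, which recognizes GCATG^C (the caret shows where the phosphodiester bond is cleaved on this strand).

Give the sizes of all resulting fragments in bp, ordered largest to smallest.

SphI sites (GCATGC) start at positions 63, 122, 201.
SphI cuts after base 5 of each site (before the last base), so after positions 67, 126, 205.
Circular molecule, 3 cuts → 3 fragments:
  68–126 → 59 bp
  127–205 → 79 bp
  206–242 then 1–67 → 37 + 67 = 104 bp
Sorted largest to smallest: 104, 79, 59 bp.

104, 79, 59 bp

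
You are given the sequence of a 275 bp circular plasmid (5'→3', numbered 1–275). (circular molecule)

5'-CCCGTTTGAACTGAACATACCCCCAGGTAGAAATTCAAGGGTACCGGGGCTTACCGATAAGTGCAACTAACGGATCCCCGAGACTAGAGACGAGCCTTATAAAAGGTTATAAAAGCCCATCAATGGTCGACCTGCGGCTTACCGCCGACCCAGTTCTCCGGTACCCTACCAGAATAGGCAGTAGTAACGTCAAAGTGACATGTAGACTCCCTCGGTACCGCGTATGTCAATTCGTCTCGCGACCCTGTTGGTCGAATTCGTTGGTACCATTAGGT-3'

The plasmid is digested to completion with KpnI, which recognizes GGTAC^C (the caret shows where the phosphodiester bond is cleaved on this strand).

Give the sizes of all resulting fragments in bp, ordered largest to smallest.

120, 54, 52, 49 bp

KpnI sites (GGTACC) start at positions 40, 160, 214, 263.
KpnI cuts after base 5 of each site (before the last base), so after positions 44, 164, 218, 267.
Circular molecule, 4 cuts → 4 fragments:
  45–164 → 120 bp
  165–218 → 54 bp
  219–267 → 49 bp
  268–275 then 1–44 → 8 + 44 = 52 bp
Sorted largest to smallest: 120, 54, 52, 49 bp.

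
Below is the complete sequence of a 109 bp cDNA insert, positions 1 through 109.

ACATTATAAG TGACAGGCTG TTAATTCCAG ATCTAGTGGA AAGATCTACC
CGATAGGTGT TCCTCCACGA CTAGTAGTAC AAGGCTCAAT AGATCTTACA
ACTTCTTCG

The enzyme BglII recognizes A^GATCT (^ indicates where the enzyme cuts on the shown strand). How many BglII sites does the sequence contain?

AGATCT occurs starting at positions 29, 42, 91.
BglII cuts at 3 sites.

3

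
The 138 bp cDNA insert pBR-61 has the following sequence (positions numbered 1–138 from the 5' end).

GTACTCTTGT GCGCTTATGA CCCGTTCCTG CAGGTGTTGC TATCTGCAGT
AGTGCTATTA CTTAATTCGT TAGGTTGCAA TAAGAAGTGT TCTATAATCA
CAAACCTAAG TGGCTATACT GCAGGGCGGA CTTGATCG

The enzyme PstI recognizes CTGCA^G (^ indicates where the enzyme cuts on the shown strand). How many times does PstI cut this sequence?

CTGCAG occurs starting at positions 28, 44, 119.
PstI cuts at 3 sites.

3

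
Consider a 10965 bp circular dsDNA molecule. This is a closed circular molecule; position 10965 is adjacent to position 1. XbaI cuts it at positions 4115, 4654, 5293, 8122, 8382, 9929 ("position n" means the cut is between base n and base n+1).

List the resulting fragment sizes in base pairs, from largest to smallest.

5151, 2829, 1547, 639, 539, 260 bp

Circular molecule, 6 cuts → 6 fragments:
  4654 − 4115 = 539 bp
  5293 − 4654 = 639 bp
  8122 − 5293 = 2829 bp
  8382 − 8122 = 260 bp
  9929 − 8382 = 1547 bp
  wrap: 10965 − 9929 + 4115 = 5151 bp
Sorted largest to smallest: 5151, 2829, 1547, 639, 539, 260 bp.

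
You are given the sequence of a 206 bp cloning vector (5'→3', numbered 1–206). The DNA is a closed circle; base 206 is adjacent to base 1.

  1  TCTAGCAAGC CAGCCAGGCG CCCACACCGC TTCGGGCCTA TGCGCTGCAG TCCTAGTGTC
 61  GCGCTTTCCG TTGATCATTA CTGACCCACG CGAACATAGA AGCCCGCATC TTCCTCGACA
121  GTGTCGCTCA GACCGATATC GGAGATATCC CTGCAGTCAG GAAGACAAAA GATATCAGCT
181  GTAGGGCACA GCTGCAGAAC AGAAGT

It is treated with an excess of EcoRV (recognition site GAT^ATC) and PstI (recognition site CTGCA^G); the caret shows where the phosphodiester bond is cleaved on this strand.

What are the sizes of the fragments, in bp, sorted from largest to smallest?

88, 59, 23, 18, 9, 9 bp

EcoRV sites (GATATC) start at positions 135, 144, 171.
EcoRV cuts after base 3 of each site, so after positions 137, 146, 173.
PstI sites (CTGCAG) start at positions 45, 151, 192.
PstI cuts after base 5 of each site (before the last base), so after positions 49, 155, 196.
Combined cut positions: 49, 137, 146, 155, 173, 196.
Circular molecule, 6 cuts → 6 fragments:
  50–137 → 88 bp
  138–146 → 9 bp
  147–155 → 9 bp
  156–173 → 18 bp
  174–196 → 23 bp
  197–206 then 1–49 → 10 + 49 = 59 bp
Sorted largest to smallest: 88, 59, 23, 18, 9, 9 bp.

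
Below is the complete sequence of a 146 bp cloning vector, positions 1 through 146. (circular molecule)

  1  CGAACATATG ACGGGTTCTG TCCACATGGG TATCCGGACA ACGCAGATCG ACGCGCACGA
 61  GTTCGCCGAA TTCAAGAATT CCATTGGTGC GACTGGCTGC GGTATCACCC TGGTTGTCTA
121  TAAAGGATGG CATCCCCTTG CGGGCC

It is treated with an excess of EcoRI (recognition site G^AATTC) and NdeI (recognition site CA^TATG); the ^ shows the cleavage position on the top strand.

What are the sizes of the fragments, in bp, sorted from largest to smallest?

76, 62, 8 bp

EcoRI sites (GAATTC) start at positions 68, 76.
EcoRI cuts after the first base of each site, so after positions 68, 76.
The NdeI site (CATATG) starts at position 5.
NdeI cuts after base 2 of each site, so after position 6.
Combined cut positions: 6, 68, 76.
Circular molecule, 3 cuts → 3 fragments:
  7–68 → 62 bp
  69–76 → 8 bp
  77–146 then 1–6 → 70 + 6 = 76 bp
Sorted largest to smallest: 76, 62, 8 bp.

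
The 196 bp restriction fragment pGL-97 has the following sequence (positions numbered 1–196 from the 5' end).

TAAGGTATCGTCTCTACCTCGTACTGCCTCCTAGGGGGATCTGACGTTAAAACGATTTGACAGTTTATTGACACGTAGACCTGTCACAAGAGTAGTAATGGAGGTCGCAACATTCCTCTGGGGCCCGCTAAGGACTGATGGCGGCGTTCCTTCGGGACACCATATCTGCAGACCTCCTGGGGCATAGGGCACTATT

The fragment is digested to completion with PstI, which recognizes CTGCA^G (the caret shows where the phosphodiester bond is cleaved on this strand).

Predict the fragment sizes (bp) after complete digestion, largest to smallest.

170, 26 bp

The PstI site (CTGCAG) starts at position 166.
PstI cuts after base 5 of each site (before the last base), so after position 170.
Linear molecule, 1 cut → 2 fragments:
  1–170 → 170 bp
  171–196 → 26 bp
Sorted largest to smallest: 170, 26 bp.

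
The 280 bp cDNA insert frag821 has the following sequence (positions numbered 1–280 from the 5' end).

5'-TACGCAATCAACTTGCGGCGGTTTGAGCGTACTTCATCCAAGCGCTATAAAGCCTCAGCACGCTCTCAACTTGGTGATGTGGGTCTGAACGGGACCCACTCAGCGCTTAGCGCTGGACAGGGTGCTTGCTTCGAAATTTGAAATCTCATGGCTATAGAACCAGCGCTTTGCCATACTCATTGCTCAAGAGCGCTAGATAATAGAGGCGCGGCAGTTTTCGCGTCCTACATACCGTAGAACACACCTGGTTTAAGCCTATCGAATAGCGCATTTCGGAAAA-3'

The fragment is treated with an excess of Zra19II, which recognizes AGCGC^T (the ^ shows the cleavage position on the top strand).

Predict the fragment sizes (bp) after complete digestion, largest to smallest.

Zra19II sites (AGCGCT) start at positions 41, 102, 109, 162, 189.
Zra19II cuts after base 5 of each site (before the last base), so after positions 45, 106, 113, 166, 193.
Linear molecule, 5 cuts → 6 fragments:
  1–45 → 45 bp
  46–106 → 61 bp
  107–113 → 7 bp
  114–166 → 53 bp
  167–193 → 27 bp
  194–280 → 87 bp
Sorted largest to smallest: 87, 61, 53, 45, 27, 7 bp.

87, 61, 53, 45, 27, 7 bp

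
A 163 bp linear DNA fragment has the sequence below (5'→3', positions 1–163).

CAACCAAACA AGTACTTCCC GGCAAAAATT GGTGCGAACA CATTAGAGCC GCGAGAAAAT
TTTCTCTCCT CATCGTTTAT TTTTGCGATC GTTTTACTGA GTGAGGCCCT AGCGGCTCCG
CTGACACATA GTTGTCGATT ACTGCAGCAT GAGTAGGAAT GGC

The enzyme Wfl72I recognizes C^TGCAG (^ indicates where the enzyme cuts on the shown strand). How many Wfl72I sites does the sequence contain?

CTGCAG occurs starting at position 142.
Wfl72I cuts at 1 site.

1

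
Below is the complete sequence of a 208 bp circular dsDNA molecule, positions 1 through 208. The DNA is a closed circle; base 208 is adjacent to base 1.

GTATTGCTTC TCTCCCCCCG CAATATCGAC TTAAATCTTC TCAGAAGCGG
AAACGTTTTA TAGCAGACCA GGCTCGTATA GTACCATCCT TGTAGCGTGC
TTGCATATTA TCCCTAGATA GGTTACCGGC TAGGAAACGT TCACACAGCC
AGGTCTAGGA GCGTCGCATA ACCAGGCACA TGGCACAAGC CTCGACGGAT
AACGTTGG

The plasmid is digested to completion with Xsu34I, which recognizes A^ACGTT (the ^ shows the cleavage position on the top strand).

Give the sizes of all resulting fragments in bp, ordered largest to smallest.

Xsu34I sites (AACGTT) start at positions 52, 136, 201.
Xsu34I cuts after the first base of each site, so after positions 52, 136, 201.
Circular molecule, 3 cuts → 3 fragments:
  53–136 → 84 bp
  137–201 → 65 bp
  202–208 then 1–52 → 7 + 52 = 59 bp
Sorted largest to smallest: 84, 65, 59 bp.

84, 65, 59 bp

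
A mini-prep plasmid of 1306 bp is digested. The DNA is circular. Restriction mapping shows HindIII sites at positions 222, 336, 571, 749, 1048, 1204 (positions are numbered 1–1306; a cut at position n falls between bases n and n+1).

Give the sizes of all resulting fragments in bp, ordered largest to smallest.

Circular molecule, 6 cuts → 6 fragments:
  336 − 222 = 114 bp
  571 − 336 = 235 bp
  749 − 571 = 178 bp
  1048 − 749 = 299 bp
  1204 − 1048 = 156 bp
  wrap: 1306 − 1204 + 222 = 324 bp
Sorted largest to smallest: 324, 299, 235, 178, 156, 114 bp.

324, 299, 235, 178, 156, 114 bp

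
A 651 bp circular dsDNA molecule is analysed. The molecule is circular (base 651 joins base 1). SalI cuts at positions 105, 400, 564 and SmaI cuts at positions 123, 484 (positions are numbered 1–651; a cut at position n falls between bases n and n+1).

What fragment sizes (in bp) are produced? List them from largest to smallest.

277, 192, 84, 80, 18 bp

Combined cut positions (sorted): 105, 123, 400, 484, 564.
Circular molecule, 5 cuts → 5 fragments:
  123 − 105 = 18 bp
  400 − 123 = 277 bp
  484 − 400 = 84 bp
  564 − 484 = 80 bp
  wrap: 651 − 564 + 105 = 192 bp
Sorted largest to smallest: 277, 192, 84, 80, 18 bp.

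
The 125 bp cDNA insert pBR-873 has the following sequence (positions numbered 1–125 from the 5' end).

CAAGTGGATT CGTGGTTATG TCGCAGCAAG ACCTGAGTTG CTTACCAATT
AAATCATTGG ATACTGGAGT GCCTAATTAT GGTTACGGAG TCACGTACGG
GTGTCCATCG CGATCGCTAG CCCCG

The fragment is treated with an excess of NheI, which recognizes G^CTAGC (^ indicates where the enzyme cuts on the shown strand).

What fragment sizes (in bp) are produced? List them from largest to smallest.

The NheI site (GCTAGC) starts at position 116.
NheI cuts after the first base of each site, so after position 116.
Linear molecule, 1 cut → 2 fragments:
  1–116 → 116 bp
  117–125 → 9 bp
Sorted largest to smallest: 116, 9 bp.

116, 9 bp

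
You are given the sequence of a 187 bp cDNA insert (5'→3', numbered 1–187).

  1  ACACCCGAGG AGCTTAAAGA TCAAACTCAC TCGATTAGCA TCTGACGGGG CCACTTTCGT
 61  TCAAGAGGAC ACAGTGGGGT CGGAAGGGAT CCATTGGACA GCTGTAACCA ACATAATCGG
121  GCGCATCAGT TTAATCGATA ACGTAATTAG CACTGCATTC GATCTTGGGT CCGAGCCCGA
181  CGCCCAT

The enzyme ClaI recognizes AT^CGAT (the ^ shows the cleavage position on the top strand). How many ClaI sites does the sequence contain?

ATCGAT occurs starting at position 134.
ClaI cuts at 1 site.

1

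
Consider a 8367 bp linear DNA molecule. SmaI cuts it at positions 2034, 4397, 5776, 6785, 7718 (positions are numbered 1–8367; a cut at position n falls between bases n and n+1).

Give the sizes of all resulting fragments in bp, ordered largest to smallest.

2363, 2034, 1379, 1009, 933, 649 bp

Linear molecule, 5 cuts → 6 fragments:
  2034 − 0 = 2034 bp
  4397 − 2034 = 2363 bp
  5776 − 4397 = 1379 bp
  6785 − 5776 = 1009 bp
  7718 − 6785 = 933 bp
  8367 − 7718 = 649 bp
Sorted largest to smallest: 2363, 2034, 1379, 1009, 933, 649 bp.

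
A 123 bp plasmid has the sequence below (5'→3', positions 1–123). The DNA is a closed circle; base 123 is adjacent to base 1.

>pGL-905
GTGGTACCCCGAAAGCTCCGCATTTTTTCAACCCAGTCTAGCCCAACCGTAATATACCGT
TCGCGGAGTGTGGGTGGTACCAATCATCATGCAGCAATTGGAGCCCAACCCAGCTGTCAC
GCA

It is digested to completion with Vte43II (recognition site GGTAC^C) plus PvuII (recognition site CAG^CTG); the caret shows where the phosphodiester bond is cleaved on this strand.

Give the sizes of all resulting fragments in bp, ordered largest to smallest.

73, 33, 17 bp

Vte43II sites (GGTACC) start at positions 3, 76.
Vte43II cuts after base 5 of each site (before the last base), so after positions 7, 80.
The PvuII site (CAGCTG) starts at position 111.
PvuII cuts after base 3 of each site, so after position 113.
Combined cut positions: 7, 80, 113.
Circular molecule, 3 cuts → 3 fragments:
  8–80 → 73 bp
  81–113 → 33 bp
  114–123 then 1–7 → 10 + 7 = 17 bp
Sorted largest to smallest: 73, 33, 17 bp.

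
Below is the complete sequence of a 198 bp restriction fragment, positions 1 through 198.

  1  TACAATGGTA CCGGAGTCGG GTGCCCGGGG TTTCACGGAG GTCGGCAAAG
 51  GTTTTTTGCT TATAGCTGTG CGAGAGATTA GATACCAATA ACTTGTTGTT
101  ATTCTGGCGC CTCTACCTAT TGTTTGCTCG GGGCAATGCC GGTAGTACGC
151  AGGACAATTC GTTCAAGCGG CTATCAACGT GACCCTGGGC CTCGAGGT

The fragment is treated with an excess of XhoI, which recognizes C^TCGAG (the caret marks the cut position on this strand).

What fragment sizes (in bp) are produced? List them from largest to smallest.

191, 7 bp

The XhoI site (CTCGAG) starts at position 191.
XhoI cuts after the first base of each site, so after position 191.
Linear molecule, 1 cut → 2 fragments:
  1–191 → 191 bp
  192–198 → 7 bp
Sorted largest to smallest: 191, 7 bp.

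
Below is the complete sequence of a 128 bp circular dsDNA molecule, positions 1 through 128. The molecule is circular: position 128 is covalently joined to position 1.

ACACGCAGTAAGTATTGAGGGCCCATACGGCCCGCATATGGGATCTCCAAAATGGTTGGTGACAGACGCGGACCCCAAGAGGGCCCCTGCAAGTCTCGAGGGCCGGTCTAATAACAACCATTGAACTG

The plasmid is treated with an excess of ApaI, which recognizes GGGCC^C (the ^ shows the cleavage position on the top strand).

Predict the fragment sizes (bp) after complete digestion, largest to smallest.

66, 62 bp

ApaI sites (GGGCCC) start at positions 19, 81.
ApaI cuts after base 5 of each site (before the last base), so after positions 23, 85.
Circular molecule, 2 cuts → 2 fragments:
  24–85 → 62 bp
  86–128 then 1–23 → 43 + 23 = 66 bp
Sorted largest to smallest: 66, 62 bp.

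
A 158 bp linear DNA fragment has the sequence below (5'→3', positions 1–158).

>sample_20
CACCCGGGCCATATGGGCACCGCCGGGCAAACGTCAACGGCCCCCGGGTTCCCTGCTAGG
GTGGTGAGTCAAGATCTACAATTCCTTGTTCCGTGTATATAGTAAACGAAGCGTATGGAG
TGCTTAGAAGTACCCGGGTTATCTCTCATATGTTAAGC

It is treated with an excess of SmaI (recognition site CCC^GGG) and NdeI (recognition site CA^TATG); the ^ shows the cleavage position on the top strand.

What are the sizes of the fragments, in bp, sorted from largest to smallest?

90, 34, 13, 10, 6, 5 bp

SmaI sites (CCCGGG) start at positions 3, 43, 133.
SmaI cuts after base 3 of each site, so after positions 5, 45, 135.
NdeI sites (CATATG) start at positions 10, 147.
NdeI cuts after base 2 of each site, so after positions 11, 148.
Combined cut positions: 5, 11, 45, 135, 148.
Linear molecule, 5 cuts → 6 fragments:
  1–5 → 5 bp
  6–11 → 6 bp
  12–45 → 34 bp
  46–135 → 90 bp
  136–148 → 13 bp
  149–158 → 10 bp
Sorted largest to smallest: 90, 34, 13, 10, 6, 5 bp.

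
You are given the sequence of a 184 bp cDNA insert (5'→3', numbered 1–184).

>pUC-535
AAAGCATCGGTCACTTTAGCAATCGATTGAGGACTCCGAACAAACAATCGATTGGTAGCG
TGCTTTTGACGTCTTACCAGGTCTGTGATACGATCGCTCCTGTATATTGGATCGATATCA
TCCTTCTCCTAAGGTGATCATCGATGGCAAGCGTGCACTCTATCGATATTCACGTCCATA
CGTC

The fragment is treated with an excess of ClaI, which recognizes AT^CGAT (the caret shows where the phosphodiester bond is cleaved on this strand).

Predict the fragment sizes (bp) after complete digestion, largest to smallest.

ClaI sites (ATCGAT) start at positions 22, 47, 111, 140, 162.
ClaI cuts after base 2 of each site, so after positions 23, 48, 112, 141, 163.
Linear molecule, 5 cuts → 6 fragments:
  1–23 → 23 bp
  24–48 → 25 bp
  49–112 → 64 bp
  113–141 → 29 bp
  142–163 → 22 bp
  164–184 → 21 bp
Sorted largest to smallest: 64, 29, 25, 23, 22, 21 bp.

64, 29, 25, 23, 22, 21 bp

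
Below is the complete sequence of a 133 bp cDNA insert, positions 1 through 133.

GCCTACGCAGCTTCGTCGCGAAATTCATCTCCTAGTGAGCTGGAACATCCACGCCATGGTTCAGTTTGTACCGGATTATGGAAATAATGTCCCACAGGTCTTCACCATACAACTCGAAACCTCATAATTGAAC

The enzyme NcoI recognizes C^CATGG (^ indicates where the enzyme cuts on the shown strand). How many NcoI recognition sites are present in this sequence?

1

CCATGG occurs starting at position 54.
NcoI cuts at 1 site.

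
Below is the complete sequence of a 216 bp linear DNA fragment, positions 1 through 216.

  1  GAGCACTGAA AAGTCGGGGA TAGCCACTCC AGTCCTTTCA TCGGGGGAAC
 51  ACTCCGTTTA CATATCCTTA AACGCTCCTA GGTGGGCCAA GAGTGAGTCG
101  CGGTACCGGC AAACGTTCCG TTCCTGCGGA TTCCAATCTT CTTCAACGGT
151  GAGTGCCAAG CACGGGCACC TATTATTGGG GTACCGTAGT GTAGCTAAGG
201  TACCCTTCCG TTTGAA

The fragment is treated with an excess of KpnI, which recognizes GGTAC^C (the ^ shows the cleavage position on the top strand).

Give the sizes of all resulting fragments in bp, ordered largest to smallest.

KpnI sites (GGTACC) start at positions 102, 180, 199.
KpnI cuts after base 5 of each site (before the last base), so after positions 106, 184, 203.
Linear molecule, 3 cuts → 4 fragments:
  1–106 → 106 bp
  107–184 → 78 bp
  185–203 → 19 bp
  204–216 → 13 bp
Sorted largest to smallest: 106, 78, 19, 13 bp.

106, 78, 19, 13 bp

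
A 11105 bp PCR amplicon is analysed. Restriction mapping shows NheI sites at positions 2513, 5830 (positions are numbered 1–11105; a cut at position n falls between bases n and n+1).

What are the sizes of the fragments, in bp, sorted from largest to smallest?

5275, 3317, 2513 bp

Linear molecule, 2 cuts → 3 fragments:
  2513 − 0 = 2513 bp
  5830 − 2513 = 3317 bp
  11105 − 5830 = 5275 bp
Sorted largest to smallest: 5275, 3317, 2513 bp.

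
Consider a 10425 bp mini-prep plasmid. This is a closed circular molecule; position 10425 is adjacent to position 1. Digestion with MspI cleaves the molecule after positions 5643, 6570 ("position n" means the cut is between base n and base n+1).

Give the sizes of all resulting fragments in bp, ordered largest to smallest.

9498, 927 bp

Circular molecule, 2 cuts → 2 fragments:
  6570 − 5643 = 927 bp
  wrap: 10425 − 6570 + 5643 = 9498 bp
Sorted largest to smallest: 9498, 927 bp.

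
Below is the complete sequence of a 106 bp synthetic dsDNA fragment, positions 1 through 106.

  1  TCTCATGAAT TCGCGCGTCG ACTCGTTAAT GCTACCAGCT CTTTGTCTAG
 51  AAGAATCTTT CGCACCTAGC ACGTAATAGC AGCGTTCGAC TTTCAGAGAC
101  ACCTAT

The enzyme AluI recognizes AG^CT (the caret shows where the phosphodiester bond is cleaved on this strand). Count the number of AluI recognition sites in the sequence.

AGCT occurs starting at position 37.
AluI cuts at 1 site.

1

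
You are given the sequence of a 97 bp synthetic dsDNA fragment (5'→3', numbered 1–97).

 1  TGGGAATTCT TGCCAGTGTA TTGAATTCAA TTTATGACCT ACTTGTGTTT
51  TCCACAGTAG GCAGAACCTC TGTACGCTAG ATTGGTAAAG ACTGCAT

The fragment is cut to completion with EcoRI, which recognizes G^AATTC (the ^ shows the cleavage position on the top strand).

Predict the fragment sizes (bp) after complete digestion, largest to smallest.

74, 19, 4 bp

EcoRI sites (GAATTC) start at positions 4, 23.
EcoRI cuts after the first base of each site, so after positions 4, 23.
Linear molecule, 2 cuts → 3 fragments:
  1–4 → 4 bp
  5–23 → 19 bp
  24–97 → 74 bp
Sorted largest to smallest: 74, 19, 4 bp.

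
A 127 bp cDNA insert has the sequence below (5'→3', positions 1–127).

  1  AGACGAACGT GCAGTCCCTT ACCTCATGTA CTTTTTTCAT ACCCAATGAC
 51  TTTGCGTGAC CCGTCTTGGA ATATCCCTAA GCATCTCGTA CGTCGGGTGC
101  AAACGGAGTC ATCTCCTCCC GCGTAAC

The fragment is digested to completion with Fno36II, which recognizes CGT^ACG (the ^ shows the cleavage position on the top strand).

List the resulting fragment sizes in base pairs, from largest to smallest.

89, 38 bp

The Fno36II site (CGTACG) starts at position 87.
Fno36II cuts after base 3 of each site, so after position 89.
Linear molecule, 1 cut → 2 fragments:
  1–89 → 89 bp
  90–127 → 38 bp
Sorted largest to smallest: 89, 38 bp.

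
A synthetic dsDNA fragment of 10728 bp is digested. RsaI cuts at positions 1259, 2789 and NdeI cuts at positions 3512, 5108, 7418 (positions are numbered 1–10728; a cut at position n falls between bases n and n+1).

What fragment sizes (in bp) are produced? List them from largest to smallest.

3310, 2310, 1596, 1530, 1259, 723 bp

Combined cut positions (sorted): 1259, 2789, 3512, 5108, 7418.
Linear molecule, 5 cuts → 6 fragments:
  1259 − 0 = 1259 bp
  2789 − 1259 = 1530 bp
  3512 − 2789 = 723 bp
  5108 − 3512 = 1596 bp
  7418 − 5108 = 2310 bp
  10728 − 7418 = 3310 bp
Sorted largest to smallest: 3310, 2310, 1596, 1530, 1259, 723 bp.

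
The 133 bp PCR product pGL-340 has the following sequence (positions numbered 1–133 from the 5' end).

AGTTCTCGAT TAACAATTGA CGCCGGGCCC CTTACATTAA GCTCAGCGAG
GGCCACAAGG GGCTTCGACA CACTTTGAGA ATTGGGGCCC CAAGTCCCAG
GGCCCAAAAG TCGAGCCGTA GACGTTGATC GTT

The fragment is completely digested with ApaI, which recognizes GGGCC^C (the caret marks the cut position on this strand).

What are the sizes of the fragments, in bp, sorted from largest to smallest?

ApaI sites (GGGCCC) start at positions 25, 85, 100.
ApaI cuts after base 5 of each site (before the last base), so after positions 29, 89, 104.
Linear molecule, 3 cuts → 4 fragments:
  1–29 → 29 bp
  30–89 → 60 bp
  90–104 → 15 bp
  105–133 → 29 bp
Sorted largest to smallest: 60, 29, 29, 15 bp.

60, 29, 29, 15 bp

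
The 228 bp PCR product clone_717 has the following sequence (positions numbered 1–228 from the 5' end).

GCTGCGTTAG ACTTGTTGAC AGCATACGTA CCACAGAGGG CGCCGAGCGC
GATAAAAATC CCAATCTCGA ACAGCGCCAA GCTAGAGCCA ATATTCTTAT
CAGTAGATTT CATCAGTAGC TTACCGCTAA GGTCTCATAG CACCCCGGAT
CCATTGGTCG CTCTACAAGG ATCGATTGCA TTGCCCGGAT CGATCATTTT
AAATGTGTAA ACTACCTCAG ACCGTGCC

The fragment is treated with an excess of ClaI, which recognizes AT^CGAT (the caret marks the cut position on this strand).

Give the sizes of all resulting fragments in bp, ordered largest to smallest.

172, 38, 18 bp

ClaI sites (ATCGAT) start at positions 171, 189.
ClaI cuts after base 2 of each site, so after positions 172, 190.
Linear molecule, 2 cuts → 3 fragments:
  1–172 → 172 bp
  173–190 → 18 bp
  191–228 → 38 bp
Sorted largest to smallest: 172, 38, 18 bp.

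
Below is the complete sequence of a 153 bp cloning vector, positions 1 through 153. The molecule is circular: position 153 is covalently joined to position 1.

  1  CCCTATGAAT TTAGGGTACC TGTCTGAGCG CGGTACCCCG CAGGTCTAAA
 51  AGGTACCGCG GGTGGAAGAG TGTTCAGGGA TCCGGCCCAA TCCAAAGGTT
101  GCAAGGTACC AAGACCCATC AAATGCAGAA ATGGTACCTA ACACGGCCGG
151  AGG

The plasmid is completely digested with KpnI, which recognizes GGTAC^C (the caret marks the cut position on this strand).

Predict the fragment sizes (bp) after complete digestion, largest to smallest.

53, 35, 28, 20, 17 bp

KpnI sites (GGTACC) start at positions 15, 32, 52, 105, 133.
KpnI cuts after base 5 of each site (before the last base), so after positions 19, 36, 56, 109, 137.
Circular molecule, 5 cuts → 5 fragments:
  20–36 → 17 bp
  37–56 → 20 bp
  57–109 → 53 bp
  110–137 → 28 bp
  138–153 then 1–19 → 16 + 19 = 35 bp
Sorted largest to smallest: 53, 35, 28, 20, 17 bp.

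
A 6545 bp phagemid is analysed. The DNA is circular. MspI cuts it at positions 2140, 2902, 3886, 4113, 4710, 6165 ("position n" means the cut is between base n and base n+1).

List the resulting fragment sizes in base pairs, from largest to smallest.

Circular molecule, 6 cuts → 6 fragments:
  2902 − 2140 = 762 bp
  3886 − 2902 = 984 bp
  4113 − 3886 = 227 bp
  4710 − 4113 = 597 bp
  6165 − 4710 = 1455 bp
  wrap: 6545 − 6165 + 2140 = 2520 bp
Sorted largest to smallest: 2520, 1455, 984, 762, 597, 227 bp.

2520, 1455, 984, 762, 597, 227 bp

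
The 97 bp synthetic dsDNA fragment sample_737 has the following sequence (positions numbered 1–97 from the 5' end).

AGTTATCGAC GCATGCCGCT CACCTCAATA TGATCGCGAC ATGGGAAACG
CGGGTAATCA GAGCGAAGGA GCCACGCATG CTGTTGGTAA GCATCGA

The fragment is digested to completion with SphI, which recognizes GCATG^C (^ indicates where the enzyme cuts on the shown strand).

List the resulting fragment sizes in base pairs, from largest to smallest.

65, 17, 15 bp

SphI sites (GCATGC) start at positions 11, 76.
SphI cuts after base 5 of each site (before the last base), so after positions 15, 80.
Linear molecule, 2 cuts → 3 fragments:
  1–15 → 15 bp
  16–80 → 65 bp
  81–97 → 17 bp
Sorted largest to smallest: 65, 17, 15 bp.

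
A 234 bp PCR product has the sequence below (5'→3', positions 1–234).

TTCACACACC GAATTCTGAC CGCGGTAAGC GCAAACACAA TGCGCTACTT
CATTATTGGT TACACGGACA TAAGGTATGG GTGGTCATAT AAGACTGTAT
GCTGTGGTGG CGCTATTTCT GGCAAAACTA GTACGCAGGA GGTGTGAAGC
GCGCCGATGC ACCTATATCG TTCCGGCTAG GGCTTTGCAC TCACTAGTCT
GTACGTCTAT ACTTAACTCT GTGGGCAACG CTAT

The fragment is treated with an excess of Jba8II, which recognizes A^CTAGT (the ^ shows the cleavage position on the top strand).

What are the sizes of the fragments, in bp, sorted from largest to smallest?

Jba8II sites (ACTAGT) start at positions 127, 193.
Jba8II cuts after the first base of each site, so after positions 127, 193.
Linear molecule, 2 cuts → 3 fragments:
  1–127 → 127 bp
  128–193 → 66 bp
  194–234 → 41 bp
Sorted largest to smallest: 127, 66, 41 bp.

127, 66, 41 bp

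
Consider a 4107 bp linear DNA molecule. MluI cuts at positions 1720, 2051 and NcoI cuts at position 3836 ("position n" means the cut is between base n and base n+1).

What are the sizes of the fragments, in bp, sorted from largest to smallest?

Combined cut positions (sorted): 1720, 2051, 3836.
Linear molecule, 3 cuts → 4 fragments:
  1720 − 0 = 1720 bp
  2051 − 1720 = 331 bp
  3836 − 2051 = 1785 bp
  4107 − 3836 = 271 bp
Sorted largest to smallest: 1785, 1720, 331, 271 bp.

1785, 1720, 331, 271 bp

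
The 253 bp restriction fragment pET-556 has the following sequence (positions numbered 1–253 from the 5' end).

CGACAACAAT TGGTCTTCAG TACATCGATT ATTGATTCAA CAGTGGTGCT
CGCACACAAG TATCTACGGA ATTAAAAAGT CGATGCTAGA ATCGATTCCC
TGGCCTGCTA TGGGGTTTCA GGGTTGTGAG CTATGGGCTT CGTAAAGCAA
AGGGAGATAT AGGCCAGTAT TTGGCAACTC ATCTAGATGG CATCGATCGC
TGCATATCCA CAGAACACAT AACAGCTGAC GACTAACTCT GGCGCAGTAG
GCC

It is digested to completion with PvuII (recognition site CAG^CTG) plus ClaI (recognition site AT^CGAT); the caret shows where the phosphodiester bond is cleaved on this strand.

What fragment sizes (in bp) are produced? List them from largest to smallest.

101, 67, 32, 28, 25 bp

The PvuII site (CAGCTG) starts at position 223.
PvuII cuts after base 3 of each site, so after position 225.
ClaI sites (ATCGAT) start at positions 24, 91, 192.
ClaI cuts after base 2 of each site, so after positions 25, 92, 193.
Combined cut positions: 25, 92, 193, 225.
Linear molecule, 4 cuts → 5 fragments:
  1–25 → 25 bp
  26–92 → 67 bp
  93–193 → 101 bp
  194–225 → 32 bp
  226–253 → 28 bp
Sorted largest to smallest: 101, 67, 32, 28, 25 bp.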